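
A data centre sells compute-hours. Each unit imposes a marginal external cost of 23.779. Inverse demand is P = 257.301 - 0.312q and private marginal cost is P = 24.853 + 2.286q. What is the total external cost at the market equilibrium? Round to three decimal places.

Market equilibrium (private): 24.853 + 2.286q = 257.301 - 0.312q → q_m = 89.4719.
Total external cost = MEC × q_m = 23.779 × 89.4719 = 2127.5523.

2127.552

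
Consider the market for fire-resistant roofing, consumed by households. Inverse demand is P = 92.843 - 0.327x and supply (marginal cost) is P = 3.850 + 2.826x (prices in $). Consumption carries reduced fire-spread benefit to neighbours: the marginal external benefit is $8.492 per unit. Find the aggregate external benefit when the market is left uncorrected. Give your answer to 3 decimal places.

$239.686

Market equilibrium (private): 3.850 + 2.826x = 92.843 - 0.327x → x_m = 28.2249.
Total external benefit = MEB × x_m = 8.492 × 28.2249 = 239.6859.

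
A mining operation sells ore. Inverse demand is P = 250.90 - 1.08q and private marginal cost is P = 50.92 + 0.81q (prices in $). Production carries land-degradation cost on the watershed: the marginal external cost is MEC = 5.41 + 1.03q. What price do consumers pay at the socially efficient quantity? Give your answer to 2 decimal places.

P = $178.94

Social marginal cost = private MC + MEC = 56.33 + 1.84q.
Set SMC = demand: 56.33 + 1.84q = 250.90 - 1.08q → q* = 66.6336.
Consumer price on the demand curve at q*: 250.90 − 1.08×66.6336 = 178.9357.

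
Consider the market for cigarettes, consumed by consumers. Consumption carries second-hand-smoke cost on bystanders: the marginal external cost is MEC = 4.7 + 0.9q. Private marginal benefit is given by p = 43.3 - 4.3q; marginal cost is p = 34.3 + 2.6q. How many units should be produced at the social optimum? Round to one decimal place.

q* = 0.6

Social marginal benefit = demand − MEC = 38.6 - 5.2q.
Set SMB = MC: 38.6 - 5.2q = 34.3 + 2.6q → q* = 0.5513.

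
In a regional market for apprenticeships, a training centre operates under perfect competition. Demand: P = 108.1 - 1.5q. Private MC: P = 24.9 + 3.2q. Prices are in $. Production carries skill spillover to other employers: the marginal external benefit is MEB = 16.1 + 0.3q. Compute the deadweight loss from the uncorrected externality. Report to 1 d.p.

Market equilibrium (private): 24.9 + 3.2q = 108.1 - 1.5q → q_m = 17.7021.
Social marginal cost = private MC − MEB = 8.8 + 2.9q.
Set SMC = demand: 8.8 + 2.9q = 108.1 - 1.5q → q* = 22.5682.
The welfare-loss triangle has base |q_m − q*| and height MEB(q_m) (the vertical gap between SMC and demand is zero at q* and MEB at q_m).
DWL = ½ × 4.8661 × 21.4106 = 52.0931.

DWL = $52.1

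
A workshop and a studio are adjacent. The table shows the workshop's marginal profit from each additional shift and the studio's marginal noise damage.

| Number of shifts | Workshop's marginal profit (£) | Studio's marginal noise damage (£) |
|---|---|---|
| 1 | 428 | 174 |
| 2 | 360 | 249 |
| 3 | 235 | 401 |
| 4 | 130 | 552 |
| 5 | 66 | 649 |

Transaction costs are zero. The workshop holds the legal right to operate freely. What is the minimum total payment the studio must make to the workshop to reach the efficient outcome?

Left alone the workshop would choose level 5 (marginal profit stays positive).
Efficient level: k* = 2 (marginal profit ≥ marginal noise damage through 2).
The studio must at least cover the workshop's forgone profit from cutting 5→2: 235 + 130 + 66 = 431.

£431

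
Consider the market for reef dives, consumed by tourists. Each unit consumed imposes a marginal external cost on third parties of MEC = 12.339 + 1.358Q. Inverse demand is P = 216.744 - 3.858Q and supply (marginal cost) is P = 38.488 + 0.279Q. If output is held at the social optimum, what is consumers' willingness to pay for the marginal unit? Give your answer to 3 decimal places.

Social marginal benefit = demand − MEC = 204.405 - 5.216Q.
Set SMB = MC: 204.405 - 5.216Q = 38.488 + 0.279Q → Q* = 30.1942.
Consumer price on the demand curve at Q*: 216.744 − 3.858×30.1942 = 100.2548.

P = 100.255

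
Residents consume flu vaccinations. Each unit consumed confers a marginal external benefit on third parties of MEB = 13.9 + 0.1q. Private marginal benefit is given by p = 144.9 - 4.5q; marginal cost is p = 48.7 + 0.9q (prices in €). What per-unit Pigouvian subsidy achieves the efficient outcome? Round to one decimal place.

subsidy = €16.0 per unit

Social marginal benefit = demand + MEB = 158.8 - 4.4q.
Set SMB = MC: 158.8 - 4.4q = 48.7 + 0.9q → q* = 20.7736.
The Pigouvian subsidy equals MEB at q*: 13.9 + 0.1×20.7736 = 15.9774.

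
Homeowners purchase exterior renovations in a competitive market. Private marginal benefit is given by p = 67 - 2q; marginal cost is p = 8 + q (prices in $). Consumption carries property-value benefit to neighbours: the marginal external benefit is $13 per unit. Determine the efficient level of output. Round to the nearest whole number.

q* = 24

Social marginal benefit = demand + MEB = 80 - 2q.
Set SMB = MC: 80 - 2q = 8 + q → q* = 24.0000.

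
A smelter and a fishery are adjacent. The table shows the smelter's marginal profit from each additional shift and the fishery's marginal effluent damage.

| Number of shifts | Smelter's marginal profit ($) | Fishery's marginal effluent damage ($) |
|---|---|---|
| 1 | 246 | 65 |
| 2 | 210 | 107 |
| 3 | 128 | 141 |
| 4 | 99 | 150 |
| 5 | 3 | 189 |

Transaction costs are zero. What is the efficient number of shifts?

Bargaining reaches the level where marginal profit last exceeds marginal effluent damage.
That holds through level 2 (210 ≥ 107) but not at 3 (128 < 141).

2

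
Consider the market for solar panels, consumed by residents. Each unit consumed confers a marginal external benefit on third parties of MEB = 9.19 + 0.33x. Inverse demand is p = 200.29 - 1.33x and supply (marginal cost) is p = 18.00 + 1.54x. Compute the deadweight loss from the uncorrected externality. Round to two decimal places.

DWL = 178.94

Market equilibrium (private): 18.00 + 1.54x = 200.29 - 1.33x → x_m = 63.5157.
Social marginal benefit = demand + MEB = 209.48 - x.
Set SMB = MC: 209.48 - x = 18.00 + 1.54x → x* = 75.3858.
The loss is the area between SMB and MC from x* to x_m; with linear curves that's a triangle of height MEB(x_m).
DWL = ½ × 11.8701 × 30.1502 = 178.9429.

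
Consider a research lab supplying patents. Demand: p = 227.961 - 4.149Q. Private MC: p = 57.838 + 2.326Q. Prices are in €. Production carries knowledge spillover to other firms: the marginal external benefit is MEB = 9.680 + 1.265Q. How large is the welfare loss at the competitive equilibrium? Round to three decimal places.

Market equilibrium (private): 57.838 + 2.326Q = 227.961 - 4.149Q → Q_m = 26.2738.
Social marginal cost = private MC − MEB = 48.158 + 1.061Q.
Set SMC = demand: 48.158 + 1.061Q = 227.961 - 4.149Q → Q* = 34.5111.
The welfare-loss triangle has base |Q_m − Q*| and height MEB(Q_m) (the vertical gap between SMC and demand is zero at Q* and MEB at Q_m).
DWL = ½ × 8.2373 × 42.9164 = 176.7576.

DWL = €176.758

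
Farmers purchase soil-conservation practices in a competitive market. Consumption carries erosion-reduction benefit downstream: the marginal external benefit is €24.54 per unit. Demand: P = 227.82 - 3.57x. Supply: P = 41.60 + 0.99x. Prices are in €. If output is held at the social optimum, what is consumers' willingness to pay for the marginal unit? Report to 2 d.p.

P = €62.82

Social marginal benefit = demand + MEB = 252.36 - 3.57x.
Set SMB = MC: 252.36 - 3.57x = 41.60 + 0.99x → x* = 46.2193.
Consumer price on the demand curve at x*: 227.82 − 3.57×46.2193 = 62.8171.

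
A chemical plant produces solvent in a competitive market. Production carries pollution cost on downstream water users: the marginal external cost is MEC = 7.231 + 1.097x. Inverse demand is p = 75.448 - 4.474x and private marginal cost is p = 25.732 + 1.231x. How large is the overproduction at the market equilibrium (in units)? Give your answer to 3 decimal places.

2.469 units

Market equilibrium (private): 25.732 + 1.231x = 75.448 - 4.474x → x_m = 8.7145.
Social marginal cost = private MC + MEC = 32.963 + 2.328x.
Set SMC = demand: 32.963 + 2.328x = 75.448 - 4.474x → x* = 6.2460.
Gap = |8.7145 − 6.2460| = 2.4685.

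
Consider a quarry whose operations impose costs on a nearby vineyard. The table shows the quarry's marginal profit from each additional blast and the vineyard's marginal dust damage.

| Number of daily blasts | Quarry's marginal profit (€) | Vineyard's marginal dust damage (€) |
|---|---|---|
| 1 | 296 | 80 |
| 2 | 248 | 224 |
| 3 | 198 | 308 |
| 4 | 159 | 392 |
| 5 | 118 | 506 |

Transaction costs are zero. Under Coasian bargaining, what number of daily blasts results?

2

Bargaining reaches the level where marginal profit last exceeds marginal dust damage.
That holds through level 2 (248 ≥ 224) but not at 3 (198 < 308).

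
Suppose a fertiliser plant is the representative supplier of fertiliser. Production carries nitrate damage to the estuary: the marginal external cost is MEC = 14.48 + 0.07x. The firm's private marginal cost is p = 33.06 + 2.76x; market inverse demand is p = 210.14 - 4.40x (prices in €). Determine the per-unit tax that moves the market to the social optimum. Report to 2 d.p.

tax = €16.05 per unit

Social marginal cost = private MC + MEC = 47.54 + 2.83x.
Set SMC = demand: 47.54 + 2.83x = 210.14 - 4.40x → x* = 22.4896.
The Pigouvian tax equals MEC at x*: 14.48 + 0.07×22.4896 = 16.0543.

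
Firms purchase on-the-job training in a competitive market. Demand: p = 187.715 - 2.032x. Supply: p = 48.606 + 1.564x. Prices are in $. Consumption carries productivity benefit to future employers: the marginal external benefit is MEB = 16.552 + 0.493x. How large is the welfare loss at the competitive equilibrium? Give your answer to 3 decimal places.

Market equilibrium (private): 48.606 + 1.564x = 187.715 - 2.032x → x_m = 38.6844.
Social marginal benefit = demand + MEB = 204.267 - 1.539x.
Set SMB = MC: 204.267 - 1.539x = 48.606 + 1.564x → x* = 50.1647.
The loss is the area between SMB and MC from x* to x_m; with linear curves that's a triangle of height MEB(x_m).
DWL = ½ × 11.4803 × 35.6234 = 204.4837.

DWL = $204.484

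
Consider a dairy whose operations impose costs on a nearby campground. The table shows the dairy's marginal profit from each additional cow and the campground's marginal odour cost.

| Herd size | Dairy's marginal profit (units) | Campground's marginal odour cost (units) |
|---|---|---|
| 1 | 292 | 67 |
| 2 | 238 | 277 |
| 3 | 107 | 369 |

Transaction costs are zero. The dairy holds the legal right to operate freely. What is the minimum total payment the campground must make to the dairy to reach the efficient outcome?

345

Left alone the dairy would choose level 3 (marginal profit stays positive).
Efficient level: k* = 1 (marginal profit ≥ marginal odour cost through 1).
The campground must at least cover the dairy's forgone profit from cutting 3→1: 238 + 107 = 345.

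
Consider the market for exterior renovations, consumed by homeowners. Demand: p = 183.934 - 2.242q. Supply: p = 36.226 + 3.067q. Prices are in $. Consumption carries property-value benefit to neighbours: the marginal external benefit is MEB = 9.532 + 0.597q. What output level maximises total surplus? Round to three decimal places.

Social marginal benefit = demand + MEB = 193.466 - 1.645q.
Set SMB = MC: 193.466 - 1.645q = 36.226 + 3.067q → q* = 33.3701.

q* = 33.370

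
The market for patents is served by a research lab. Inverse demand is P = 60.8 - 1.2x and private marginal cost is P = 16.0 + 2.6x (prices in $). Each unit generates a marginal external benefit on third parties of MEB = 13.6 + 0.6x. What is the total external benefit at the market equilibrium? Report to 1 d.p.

Market equilibrium (private): 16.0 + 2.6x = 60.8 - 1.2x → x_m = 11.7895.
Total external benefit = ∫₀^{x_m} (13.6 + 0.6x) dx = 13.6×11.7895 + ½×0.6×11.7895² = 202.0349.

$202.0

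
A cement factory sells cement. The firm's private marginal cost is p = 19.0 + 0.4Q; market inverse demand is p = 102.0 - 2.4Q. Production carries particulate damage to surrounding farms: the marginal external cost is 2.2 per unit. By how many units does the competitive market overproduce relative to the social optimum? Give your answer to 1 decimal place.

Market equilibrium (private): 19.0 + 0.4Q = 102.0 - 2.4Q → Q_m = 29.6429.
Social marginal cost = private MC + MEC = 21.2 + 0.4Q.
Set SMC = demand: 21.2 + 0.4Q = 102.0 - 2.4Q → Q* = 28.8571.
Gap = |29.6429 − 28.8571| = 0.7858.

0.8 units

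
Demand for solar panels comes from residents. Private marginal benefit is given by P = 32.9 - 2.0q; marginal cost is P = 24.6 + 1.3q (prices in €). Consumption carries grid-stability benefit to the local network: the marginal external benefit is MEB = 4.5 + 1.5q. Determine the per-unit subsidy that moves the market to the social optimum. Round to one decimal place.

Social marginal benefit = demand + MEB = 37.4 - 0.5q.
Set SMB = MC: 37.4 - 0.5q = 24.6 + 1.3q → q* = 7.1111.
The Pigouvian subsidy equals MEB at q*: 4.5 + 1.5×7.1111 = 15.1667.

subsidy = €15.2 per unit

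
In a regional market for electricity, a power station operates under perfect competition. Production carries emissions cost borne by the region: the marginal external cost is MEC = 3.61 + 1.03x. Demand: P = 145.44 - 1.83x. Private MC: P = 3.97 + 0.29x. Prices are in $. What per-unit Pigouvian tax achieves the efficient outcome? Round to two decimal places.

Social marginal cost = private MC + MEC = 7.58 + 1.32x.
Set SMC = demand: 7.58 + 1.32x = 145.44 - 1.83x → x* = 43.7651.
The Pigouvian tax equals MEC at x*: 3.61 + 1.03×43.7651 = 48.6881.

tax = $48.69 per unit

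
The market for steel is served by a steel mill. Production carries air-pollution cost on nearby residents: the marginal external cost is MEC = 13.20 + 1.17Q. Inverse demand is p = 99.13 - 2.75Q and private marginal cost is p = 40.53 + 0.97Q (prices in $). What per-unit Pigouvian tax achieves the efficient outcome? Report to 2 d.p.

tax = $24.06 per unit

Social marginal cost = private MC + MEC = 53.73 + 2.14Q.
Set SMC = demand: 53.73 + 2.14Q = 99.13 - 2.75Q → Q* = 9.2843.
The Pigouvian tax equals MEC at Q*: 13.20 + 1.17×9.2843 = 24.0626.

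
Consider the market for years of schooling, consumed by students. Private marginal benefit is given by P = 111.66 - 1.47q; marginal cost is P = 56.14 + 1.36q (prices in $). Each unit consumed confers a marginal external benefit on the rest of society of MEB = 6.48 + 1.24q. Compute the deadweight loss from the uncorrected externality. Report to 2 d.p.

DWL = $298.45

Market equilibrium (private): 56.14 + 1.36q = 111.66 - 1.47q → q_m = 19.6184.
Social marginal benefit = demand + MEB = 118.14 - 0.23q.
Set SMB = MC: 118.14 - 0.23q = 56.14 + 1.36q → q* = 38.9937.
The loss is the area between SMB and MC from q* to q_m; with linear curves that's a triangle of height MEB(q_m).
DWL = ½ × 19.3753 × 30.8068 = 298.4455.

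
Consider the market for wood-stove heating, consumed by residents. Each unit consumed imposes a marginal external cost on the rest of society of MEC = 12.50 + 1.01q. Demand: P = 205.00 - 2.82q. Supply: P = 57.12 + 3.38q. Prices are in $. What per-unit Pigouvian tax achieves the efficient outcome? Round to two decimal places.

tax = $31.46 per unit

Social marginal benefit = demand − MEC = 192.50 - 3.83q.
Set SMB = MC: 192.50 - 3.83q = 57.12 + 3.38q → q* = 18.7767.
The Pigouvian tax equals MEC at q*: 12.50 + 1.01×18.7767 = 31.4645.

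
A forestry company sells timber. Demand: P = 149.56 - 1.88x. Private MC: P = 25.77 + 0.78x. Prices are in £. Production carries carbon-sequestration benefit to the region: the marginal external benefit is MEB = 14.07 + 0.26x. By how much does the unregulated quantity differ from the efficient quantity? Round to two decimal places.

Market equilibrium (private): 25.77 + 0.78x = 149.56 - 1.88x → x_m = 46.5376.
Social marginal cost = private MC − MEB = 11.70 + 0.52x.
Set SMC = demand: 11.70 + 0.52x = 149.56 - 1.88x → x* = 57.4417.
Gap = |46.5376 − 57.4417| = 10.9041.

10.90 units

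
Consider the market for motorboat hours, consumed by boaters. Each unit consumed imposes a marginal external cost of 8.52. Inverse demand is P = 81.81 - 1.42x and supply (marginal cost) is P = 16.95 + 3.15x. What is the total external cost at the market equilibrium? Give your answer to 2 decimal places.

120.92

Market equilibrium (private): 16.95 + 3.15x = 81.81 - 1.42x → x_m = 14.1926.
Total external cost = MEC × x_m = 8.52 × 14.1926 = 120.9210.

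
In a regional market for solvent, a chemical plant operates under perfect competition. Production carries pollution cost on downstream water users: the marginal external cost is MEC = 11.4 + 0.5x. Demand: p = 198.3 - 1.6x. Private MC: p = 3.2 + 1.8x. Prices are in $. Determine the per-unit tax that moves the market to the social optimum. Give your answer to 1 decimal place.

Social marginal cost = private MC + MEC = 14.6 + 2.3x.
Set SMC = demand: 14.6 + 2.3x = 198.3 - 1.6x → x* = 47.1026.
The Pigouvian tax equals MEC at x*: 11.4 + 0.5×47.1026 = 34.9513.

tax = $35.0 per unit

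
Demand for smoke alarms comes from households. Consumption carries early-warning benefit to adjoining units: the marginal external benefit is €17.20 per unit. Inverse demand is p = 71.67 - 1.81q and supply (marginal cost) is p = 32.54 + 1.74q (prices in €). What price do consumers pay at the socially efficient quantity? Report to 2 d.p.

P = €42.95

Social marginal benefit = demand + MEB = 88.87 - 1.81q.
Set SMB = MC: 88.87 - 1.81q = 32.54 + 1.74q → q* = 15.8676.
Consumer price on the demand curve at q*: 71.67 − 1.81×15.8676 = 42.9496.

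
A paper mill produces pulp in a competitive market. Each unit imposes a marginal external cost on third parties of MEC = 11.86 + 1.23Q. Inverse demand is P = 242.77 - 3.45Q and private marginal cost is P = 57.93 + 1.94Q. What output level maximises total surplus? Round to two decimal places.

Social marginal cost = private MC + MEC = 69.79 + 3.17Q.
Set SMC = demand: 69.79 + 3.17Q = 242.77 - 3.45Q → Q* = 26.1299.

Q* = 26.13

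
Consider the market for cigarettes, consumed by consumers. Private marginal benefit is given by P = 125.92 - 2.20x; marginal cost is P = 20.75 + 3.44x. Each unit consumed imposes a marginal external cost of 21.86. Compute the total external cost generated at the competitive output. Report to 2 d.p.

407.63

Market equilibrium (private): 20.75 + 3.44x = 125.92 - 2.20x → x_m = 18.6472.
Total external cost = MEC × x_m = 21.86 × 18.6472 = 407.6278.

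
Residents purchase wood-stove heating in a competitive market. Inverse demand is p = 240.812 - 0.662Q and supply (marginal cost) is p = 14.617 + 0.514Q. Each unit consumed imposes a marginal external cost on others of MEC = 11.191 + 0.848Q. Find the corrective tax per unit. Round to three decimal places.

Social marginal benefit = demand − MEC = 229.621 - 1.510Q.
Set SMB = MC: 229.621 - 1.510Q = 14.617 + 0.514Q → Q* = 106.2273.
The Pigouvian tax equals MEC at Q*: 11.191 + 0.848×106.2273 = 101.2718.

tax = 101.272 per unit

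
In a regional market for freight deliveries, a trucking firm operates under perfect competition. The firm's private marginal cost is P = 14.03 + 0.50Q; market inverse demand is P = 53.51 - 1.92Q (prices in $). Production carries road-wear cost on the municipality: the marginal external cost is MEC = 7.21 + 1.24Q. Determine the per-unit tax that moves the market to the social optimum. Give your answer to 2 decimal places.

tax = $18.14 per unit

Social marginal cost = private MC + MEC = 21.24 + 1.74Q.
Set SMC = demand: 21.24 + 1.74Q = 53.51 - 1.92Q → Q* = 8.8169.
The Pigouvian tax equals MEC at Q*: 7.21 + 1.24×8.8169 = 18.1430.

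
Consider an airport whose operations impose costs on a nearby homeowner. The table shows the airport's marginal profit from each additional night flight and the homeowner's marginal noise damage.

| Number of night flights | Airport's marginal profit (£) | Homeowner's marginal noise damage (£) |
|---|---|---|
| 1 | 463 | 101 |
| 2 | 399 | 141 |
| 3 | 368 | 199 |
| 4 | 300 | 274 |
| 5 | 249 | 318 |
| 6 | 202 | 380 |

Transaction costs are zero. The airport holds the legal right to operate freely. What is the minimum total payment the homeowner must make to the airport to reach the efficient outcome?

£451

Left alone the airport would choose level 6 (marginal profit stays positive).
Efficient level: k* = 4 (marginal profit ≥ marginal noise damage through 4).
The homeowner must at least cover the airport's forgone profit from cutting 6→4: 249 + 202 = 451.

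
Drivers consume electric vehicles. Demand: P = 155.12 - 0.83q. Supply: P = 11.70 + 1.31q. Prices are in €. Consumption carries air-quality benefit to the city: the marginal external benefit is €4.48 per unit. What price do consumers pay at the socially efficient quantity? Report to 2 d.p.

Social marginal benefit = demand + MEB = 159.60 - 0.83q.
Set SMB = MC: 159.60 - 0.83q = 11.70 + 1.31q → q* = 69.1121.
Consumer price on the demand curve at q*: 155.12 − 0.83×69.1121 = 97.7570.

P = €97.76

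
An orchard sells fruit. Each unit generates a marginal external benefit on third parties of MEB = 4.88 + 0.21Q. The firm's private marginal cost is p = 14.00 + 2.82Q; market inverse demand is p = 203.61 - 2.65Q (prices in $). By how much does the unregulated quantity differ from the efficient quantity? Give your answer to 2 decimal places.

Market equilibrium (private): 14.00 + 2.82Q = 203.61 - 2.65Q → Q_m = 34.6636.
Social marginal cost = private MC − MEB = 9.12 + 2.61Q.
Set SMC = demand: 9.12 + 2.61Q = 203.61 - 2.65Q → Q* = 36.9753.
Gap = |34.6636 − 36.9753| = 2.3117.

2.31 units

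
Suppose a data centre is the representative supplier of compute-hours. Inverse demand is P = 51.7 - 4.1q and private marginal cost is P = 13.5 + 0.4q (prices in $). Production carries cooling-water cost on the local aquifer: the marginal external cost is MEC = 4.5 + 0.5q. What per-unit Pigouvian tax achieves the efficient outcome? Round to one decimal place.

Social marginal cost = private MC + MEC = 18.0 + 0.9q.
Set SMC = demand: 18.0 + 0.9q = 51.7 - 4.1q → q* = 6.7400.
The Pigouvian tax equals MEC at q*: 4.5 + 0.5×6.7400 = 7.8700.

tax = $7.9 per unit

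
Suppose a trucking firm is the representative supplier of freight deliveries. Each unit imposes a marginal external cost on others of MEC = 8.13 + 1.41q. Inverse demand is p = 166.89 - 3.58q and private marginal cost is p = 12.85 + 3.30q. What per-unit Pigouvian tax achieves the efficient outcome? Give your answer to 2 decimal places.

tax = 32.95 per unit

Social marginal cost = private MC + MEC = 20.98 + 4.71q.
Set SMC = demand: 20.98 + 4.71q = 166.89 - 3.58q → q* = 17.6007.
The Pigouvian tax equals MEC at q*: 8.13 + 1.41×17.6007 = 32.9470.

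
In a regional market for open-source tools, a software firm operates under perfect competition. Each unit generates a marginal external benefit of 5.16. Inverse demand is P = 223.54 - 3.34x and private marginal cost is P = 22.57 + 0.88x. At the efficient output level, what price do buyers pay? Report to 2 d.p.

P = 60.39

Social marginal cost = private MC − MEB = 17.41 + 0.88x.
Set SMC = demand: 17.41 + 0.88x = 223.54 - 3.34x → x* = 48.8460.
Consumer price on the demand curve at x*: 223.54 − 3.34×48.8460 = 60.3944.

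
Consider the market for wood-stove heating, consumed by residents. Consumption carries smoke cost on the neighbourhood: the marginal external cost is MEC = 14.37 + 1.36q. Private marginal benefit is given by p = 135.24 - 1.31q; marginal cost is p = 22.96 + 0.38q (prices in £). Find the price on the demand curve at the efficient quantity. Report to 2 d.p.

P = £93.19

Social marginal benefit = demand − MEC = 120.87 - 2.67q.
Set SMB = MC: 120.87 - 2.67q = 22.96 + 0.38q → q* = 32.1016.
Consumer price on the demand curve at q*: 135.24 − 1.31×32.1016 = 93.1869.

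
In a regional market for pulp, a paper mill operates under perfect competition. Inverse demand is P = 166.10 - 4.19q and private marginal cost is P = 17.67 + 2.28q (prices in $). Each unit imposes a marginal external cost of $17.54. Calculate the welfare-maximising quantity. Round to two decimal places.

Social marginal cost = private MC + MEC = 35.21 + 2.28q.
Set SMC = demand: 35.21 + 2.28q = 166.10 - 4.19q → q* = 20.2303.

q* = 20.23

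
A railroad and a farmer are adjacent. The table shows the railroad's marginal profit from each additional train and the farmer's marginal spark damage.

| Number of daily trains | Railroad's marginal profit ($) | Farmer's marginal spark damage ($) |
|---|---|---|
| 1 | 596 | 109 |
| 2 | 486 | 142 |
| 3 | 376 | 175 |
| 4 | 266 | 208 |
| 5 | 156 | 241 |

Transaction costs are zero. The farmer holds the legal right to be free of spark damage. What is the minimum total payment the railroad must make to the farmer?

Efficient level: marginal profit ≥ marginal spark damage through level 4, so k* = 4.
With the farmer holding the right, the railroad must at least compensate total damage at k*: 109 + 142 + 175 + 208 = 634.

$634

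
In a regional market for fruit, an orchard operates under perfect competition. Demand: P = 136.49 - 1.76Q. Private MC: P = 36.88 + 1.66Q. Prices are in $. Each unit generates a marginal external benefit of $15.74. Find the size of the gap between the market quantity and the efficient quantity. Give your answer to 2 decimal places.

Market equilibrium (private): 36.88 + 1.66Q = 136.49 - 1.76Q → Q_m = 29.1257.
Social marginal cost = private MC − MEB = 21.14 + 1.66Q.
Set SMC = demand: 21.14 + 1.66Q = 136.49 - 1.76Q → Q* = 33.7281.
Gap = |29.1257 − 33.7281| = 4.6024.

4.60 units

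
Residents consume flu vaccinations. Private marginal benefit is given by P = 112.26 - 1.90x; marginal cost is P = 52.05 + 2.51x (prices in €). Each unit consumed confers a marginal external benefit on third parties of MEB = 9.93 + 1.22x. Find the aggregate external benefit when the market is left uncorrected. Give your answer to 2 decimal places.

€249.28

Market equilibrium (private): 52.05 + 2.51x = 112.26 - 1.90x → x_m = 13.6531.
Total external benefit = ∫₀^{x_m} (9.93 + 1.22x) dx = 9.93×13.6531 + ½×1.22×13.6531² = 249.2836.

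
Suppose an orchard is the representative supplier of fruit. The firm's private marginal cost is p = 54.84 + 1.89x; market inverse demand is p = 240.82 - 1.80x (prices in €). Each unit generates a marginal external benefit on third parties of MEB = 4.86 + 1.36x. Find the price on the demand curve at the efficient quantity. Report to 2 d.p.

Social marginal cost = private MC − MEB = 49.98 + 0.53x.
Set SMC = demand: 49.98 + 0.53x = 240.82 - 1.80x → x* = 81.9056.
Consumer price on the demand curve at x*: 240.82 − 1.80×81.9056 = 93.3899.

P = €93.39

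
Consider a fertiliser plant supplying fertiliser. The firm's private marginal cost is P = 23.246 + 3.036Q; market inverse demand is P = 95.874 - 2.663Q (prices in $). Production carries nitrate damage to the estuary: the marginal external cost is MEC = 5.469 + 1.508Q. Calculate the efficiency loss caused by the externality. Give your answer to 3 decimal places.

DWL = $42.281

Market equilibrium (private): 23.246 + 3.036Q = 95.874 - 2.663Q → Q_m = 12.7440.
Social marginal cost = private MC + MEC = 28.715 + 4.544Q.
Set SMC = demand: 28.715 + 4.544Q = 95.874 - 2.663Q → Q* = 9.3186.
The loss is the area between SMC and demand from Q* to Q_m; with linear curves that's a triangle of height MEC(Q_m).
DWL = ½ × 3.4254 × 24.6869 = 42.2813.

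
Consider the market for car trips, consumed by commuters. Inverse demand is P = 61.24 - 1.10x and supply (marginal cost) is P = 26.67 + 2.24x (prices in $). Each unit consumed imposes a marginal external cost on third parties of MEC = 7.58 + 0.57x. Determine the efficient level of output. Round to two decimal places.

x* = 6.90

Social marginal benefit = demand − MEC = 53.66 - 1.67x.
Set SMB = MC: 53.66 - 1.67x = 26.67 + 2.24x → x* = 6.9028.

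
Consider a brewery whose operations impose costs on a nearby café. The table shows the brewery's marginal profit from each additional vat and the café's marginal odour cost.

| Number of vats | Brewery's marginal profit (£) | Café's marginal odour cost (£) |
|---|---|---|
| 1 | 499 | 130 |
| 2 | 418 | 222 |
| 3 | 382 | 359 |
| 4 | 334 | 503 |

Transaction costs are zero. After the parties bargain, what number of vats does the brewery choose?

Bargaining reaches the level where marginal profit last exceeds marginal odour cost.
That holds through level 3 (382 ≥ 359) but not at 4 (334 < 503).

3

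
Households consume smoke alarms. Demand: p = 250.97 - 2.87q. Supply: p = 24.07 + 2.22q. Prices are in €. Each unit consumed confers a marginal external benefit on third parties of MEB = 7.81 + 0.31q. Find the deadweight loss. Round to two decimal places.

Market equilibrium (private): 24.07 + 2.22q = 250.97 - 2.87q → q_m = 44.5776.
Social marginal benefit = demand + MEB = 258.78 - 2.56q.
Set SMB = MC: 258.78 - 2.56q = 24.07 + 2.22q → q* = 49.1025.
The loss is the area between SMB and MC from q* to q_m; with linear curves that's a triangle of height MEB(q_m).
DWL = ½ × 4.5249 × 21.6291 = 48.9348.

DWL = €48.93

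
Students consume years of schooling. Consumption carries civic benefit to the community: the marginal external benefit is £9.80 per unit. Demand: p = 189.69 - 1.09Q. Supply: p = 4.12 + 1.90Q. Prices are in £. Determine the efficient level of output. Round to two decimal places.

Q* = 65.34

Social marginal benefit = demand + MEB = 199.49 - 1.09Q.
Set SMB = MC: 199.49 - 1.09Q = 4.12 + 1.90Q → Q* = 65.3411.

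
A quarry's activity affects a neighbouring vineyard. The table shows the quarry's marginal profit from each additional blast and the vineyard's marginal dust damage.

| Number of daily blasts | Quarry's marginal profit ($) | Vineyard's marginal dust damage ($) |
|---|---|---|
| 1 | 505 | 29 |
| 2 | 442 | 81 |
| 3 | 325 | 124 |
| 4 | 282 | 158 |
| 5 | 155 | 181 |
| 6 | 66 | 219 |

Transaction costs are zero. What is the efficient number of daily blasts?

4

Bargaining reaches the level where marginal profit last exceeds marginal dust damage.
That holds through level 4 (282 ≥ 158) but not at 5 (155 < 181).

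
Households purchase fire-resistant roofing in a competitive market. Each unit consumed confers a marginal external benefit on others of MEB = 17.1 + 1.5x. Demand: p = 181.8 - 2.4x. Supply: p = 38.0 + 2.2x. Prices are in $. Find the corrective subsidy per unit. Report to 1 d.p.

subsidy = $95.0 per unit

Social marginal benefit = demand + MEB = 198.9 - 0.9x.
Set SMB = MC: 198.9 - 0.9x = 38.0 + 2.2x → x* = 51.9032.
The Pigouvian subsidy equals MEB at x*: 17.1 + 1.5×51.9032 = 94.9548.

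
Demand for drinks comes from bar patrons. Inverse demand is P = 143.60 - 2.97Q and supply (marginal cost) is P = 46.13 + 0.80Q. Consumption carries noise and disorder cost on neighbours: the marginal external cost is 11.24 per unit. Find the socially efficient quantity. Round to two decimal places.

Q* = 22.87

Social marginal benefit = demand − MEC = 132.36 - 2.97Q.
Set SMB = MC: 132.36 - 2.97Q = 46.13 + 0.80Q → Q* = 22.8727.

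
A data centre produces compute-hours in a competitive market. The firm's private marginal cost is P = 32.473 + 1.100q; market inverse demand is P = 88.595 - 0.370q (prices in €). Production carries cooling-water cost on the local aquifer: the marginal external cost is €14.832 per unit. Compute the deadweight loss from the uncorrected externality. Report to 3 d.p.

DWL = €74.826

Market equilibrium (private): 32.473 + 1.100q = 88.595 - 0.370q → q_m = 38.1782.
Social marginal cost = private MC + MEC = 47.305 + 1.100q.
Set SMC = demand: 47.305 + 1.100q = 88.595 - 0.370q → q* = 28.0884.
Between q* and q_m the wedge SMC − demand runs linearly from 0 to MEC(q_m), so the loss is a triangle.
DWL = ½ × 10.0898 × 14.8320 = 74.8260.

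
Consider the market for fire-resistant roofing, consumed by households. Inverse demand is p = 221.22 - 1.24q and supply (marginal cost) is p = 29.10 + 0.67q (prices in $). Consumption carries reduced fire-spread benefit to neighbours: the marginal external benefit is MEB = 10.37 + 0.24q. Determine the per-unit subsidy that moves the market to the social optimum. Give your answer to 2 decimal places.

Social marginal benefit = demand + MEB = 231.59 - q.
Set SMB = MC: 231.59 - q = 29.10 + 0.67q → q* = 121.2515.
The Pigouvian subsidy equals MEB at q*: 10.37 + 0.24×121.2515 = 39.4704.

subsidy = $39.47 per unit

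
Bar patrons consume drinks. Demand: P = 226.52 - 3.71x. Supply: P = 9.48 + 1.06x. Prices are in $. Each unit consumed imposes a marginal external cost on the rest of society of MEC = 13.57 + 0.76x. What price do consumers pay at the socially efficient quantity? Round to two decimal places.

Social marginal benefit = demand − MEC = 212.95 - 4.47x.
Set SMB = MC: 212.95 - 4.47x = 9.48 + 1.06x → x* = 36.7939.
Consumer price on the demand curve at x*: 226.52 − 3.71×36.7939 = 90.0146.

P = $90.01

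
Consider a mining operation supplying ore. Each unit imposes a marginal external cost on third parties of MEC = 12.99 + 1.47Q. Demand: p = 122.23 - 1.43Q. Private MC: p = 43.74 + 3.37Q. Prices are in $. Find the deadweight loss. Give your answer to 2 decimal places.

Market equilibrium (private): 43.74 + 3.37Q = 122.23 - 1.43Q → Q_m = 16.3521.
Social marginal cost = private MC + MEC = 56.73 + 4.84Q.
Set SMC = demand: 56.73 + 4.84Q = 122.23 - 1.43Q → Q* = 10.4466.
Height of the DWL triangle at Q_m is SMC(Q_m) − demand(Q_m) = MEC(Q_m) = 37.0276.
DWL = ½ × 5.9055 × 37.0276 = 109.3332.

DWL = $109.33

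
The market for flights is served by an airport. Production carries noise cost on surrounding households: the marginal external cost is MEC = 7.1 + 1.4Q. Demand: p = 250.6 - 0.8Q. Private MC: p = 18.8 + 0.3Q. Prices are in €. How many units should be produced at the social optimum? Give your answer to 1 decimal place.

Q* = 89.9

Social marginal cost = private MC + MEC = 25.9 + 1.7Q.
Set SMC = demand: 25.9 + 1.7Q = 250.6 - 0.8Q → Q* = 89.8800.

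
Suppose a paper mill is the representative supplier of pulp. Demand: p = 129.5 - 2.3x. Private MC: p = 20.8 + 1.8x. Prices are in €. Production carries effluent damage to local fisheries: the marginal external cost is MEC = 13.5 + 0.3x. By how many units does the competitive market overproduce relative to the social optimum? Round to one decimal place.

Market equilibrium (private): 20.8 + 1.8x = 129.5 - 2.3x → x_m = 26.5122.
Social marginal cost = private MC + MEC = 34.3 + 2.1x.
Set SMC = demand: 34.3 + 2.1x = 129.5 - 2.3x → x* = 21.6364.
Gap = |26.5122 − 21.6364| = 4.8758.

4.9 units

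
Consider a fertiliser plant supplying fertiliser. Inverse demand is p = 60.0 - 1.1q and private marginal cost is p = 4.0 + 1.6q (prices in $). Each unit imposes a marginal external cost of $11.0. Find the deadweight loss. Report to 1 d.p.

Market equilibrium (private): 4.0 + 1.6q = 60.0 - 1.1q → q_m = 20.7407.
Social marginal cost = private MC + MEC = 15.0 + 1.6q.
Set SMC = demand: 15.0 + 1.6q = 60.0 - 1.1q → q* = 16.6667.
The loss is the area between SMC and demand from q* to q_m; with linear curves that's a triangle of height MEC(q_m).
DWL = ½ × 4.0740 × 11.0000 = 22.4070.

DWL = $22.4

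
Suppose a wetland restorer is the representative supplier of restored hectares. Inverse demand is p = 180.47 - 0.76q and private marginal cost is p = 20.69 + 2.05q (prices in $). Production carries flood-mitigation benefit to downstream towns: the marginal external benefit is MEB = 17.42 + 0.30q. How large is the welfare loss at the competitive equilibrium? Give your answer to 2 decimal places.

Market equilibrium (private): 20.69 + 2.05q = 180.47 - 0.76q → q_m = 56.8612.
Social marginal cost = private MC − MEB = 3.27 + 1.75q.
Set SMC = demand: 3.27 + 1.75q = 180.47 - 0.76q → q* = 70.5976.
Height of the DWL triangle at q_m is demand(q_m) − SMC(q_m) = MEB(q_m) = 34.4784.
DWL = ½ × 13.7364 × 34.4784 = 236.8045.

DWL = $236.80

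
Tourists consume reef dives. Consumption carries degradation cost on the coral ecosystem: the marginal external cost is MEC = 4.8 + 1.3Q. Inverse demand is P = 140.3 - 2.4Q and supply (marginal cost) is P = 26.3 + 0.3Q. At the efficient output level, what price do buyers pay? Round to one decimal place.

P = 74.8

Social marginal benefit = demand − MEC = 135.5 - 3.7Q.
Set SMB = MC: 135.5 - 3.7Q = 26.3 + 0.3Q → Q* = 27.3000.
Consumer price on the demand curve at Q*: 140.3 − 2.4×27.3000 = 74.7800.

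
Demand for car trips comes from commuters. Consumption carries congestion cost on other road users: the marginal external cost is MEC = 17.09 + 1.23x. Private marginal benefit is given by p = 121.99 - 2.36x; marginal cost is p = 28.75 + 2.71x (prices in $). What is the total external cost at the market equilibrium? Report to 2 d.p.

Market equilibrium (private): 28.75 + 2.71x = 121.99 - 2.36x → x_m = 18.3905.
Total external cost = ∫₀^{x_m} (17.09 + 1.23x) dx = 17.09×18.3905 + ½×1.23×18.3905² = 522.2931.

$522.29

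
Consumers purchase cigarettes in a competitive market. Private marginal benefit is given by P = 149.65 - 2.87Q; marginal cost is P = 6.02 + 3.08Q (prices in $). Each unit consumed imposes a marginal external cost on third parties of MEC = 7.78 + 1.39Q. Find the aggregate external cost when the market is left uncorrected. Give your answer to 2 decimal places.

$592.79

Market equilibrium (private): 6.02 + 3.08Q = 149.65 - 2.87Q → Q_m = 24.1395.
Total external cost = ∫₀^{Q_m} (7.78 + 1.39Q) dQ = 7.78×24.1395 + ½×1.39×24.1395² = 592.7926.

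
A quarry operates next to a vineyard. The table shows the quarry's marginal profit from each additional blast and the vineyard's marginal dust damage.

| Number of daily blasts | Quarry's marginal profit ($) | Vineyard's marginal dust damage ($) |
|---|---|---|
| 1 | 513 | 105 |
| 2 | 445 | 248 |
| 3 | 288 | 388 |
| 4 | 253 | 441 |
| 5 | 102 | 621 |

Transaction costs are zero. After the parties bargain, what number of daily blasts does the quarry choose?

Bargaining reaches the level where marginal profit last exceeds marginal dust damage.
That holds through level 2 (445 ≥ 248) but not at 3 (288 < 388).

2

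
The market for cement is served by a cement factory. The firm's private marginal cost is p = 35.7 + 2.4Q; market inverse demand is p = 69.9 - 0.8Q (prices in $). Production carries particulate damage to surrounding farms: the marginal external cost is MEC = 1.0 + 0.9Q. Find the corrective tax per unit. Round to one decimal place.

tax = $8.3 per unit

Social marginal cost = private MC + MEC = 36.7 + 3.3Q.
Set SMC = demand: 36.7 + 3.3Q = 69.9 - 0.8Q → Q* = 8.0976.
The Pigouvian tax equals MEC at Q*: 1.0 + 0.9×8.0976 = 8.2878.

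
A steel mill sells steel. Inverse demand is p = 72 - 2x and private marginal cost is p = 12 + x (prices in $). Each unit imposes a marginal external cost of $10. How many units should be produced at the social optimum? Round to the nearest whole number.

x* = 17

Social marginal cost = private MC + MEC = 22 + x.
Set SMC = demand: 22 + x = 72 - 2x → x* = 16.6667.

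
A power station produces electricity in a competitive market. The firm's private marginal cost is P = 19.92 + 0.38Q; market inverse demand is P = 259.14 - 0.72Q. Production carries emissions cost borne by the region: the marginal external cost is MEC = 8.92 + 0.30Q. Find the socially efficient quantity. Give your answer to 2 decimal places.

Social marginal cost = private MC + MEC = 28.84 + 0.68Q.
Set SMC = demand: 28.84 + 0.68Q = 259.14 - 0.72Q → Q* = 164.5000.

Q* = 164.50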